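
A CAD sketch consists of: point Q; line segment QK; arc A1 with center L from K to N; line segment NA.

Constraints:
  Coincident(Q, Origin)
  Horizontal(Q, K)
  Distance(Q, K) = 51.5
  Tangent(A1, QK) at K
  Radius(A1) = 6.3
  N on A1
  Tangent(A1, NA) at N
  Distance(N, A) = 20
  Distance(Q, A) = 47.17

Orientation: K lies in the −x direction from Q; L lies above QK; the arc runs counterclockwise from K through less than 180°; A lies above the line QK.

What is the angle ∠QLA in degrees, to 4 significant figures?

65.38°

Checks: ∠(LK, KQ) = 90.00° ✓; |LK| = 6.300 ✓; |LN| = 6.300 ✓; ∠(LN, NA) = 90.00° ✓; |NA| = 20.00 ✓; |QA| = 47.17 ✓.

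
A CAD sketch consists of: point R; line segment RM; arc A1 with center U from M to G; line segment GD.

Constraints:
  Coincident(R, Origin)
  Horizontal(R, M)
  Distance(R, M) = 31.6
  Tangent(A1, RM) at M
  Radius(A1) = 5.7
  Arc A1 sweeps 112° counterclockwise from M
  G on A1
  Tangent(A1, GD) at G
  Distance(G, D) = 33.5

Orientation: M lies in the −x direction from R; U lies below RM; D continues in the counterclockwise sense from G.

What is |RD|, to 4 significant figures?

45.88

R is at the origin; RM is horizontal with |RM| = 31.6 and M on the −x side, so M = (-31.60, 0.000). Since A1 is tangent to RM there, UM ⟂ RM, so U = M + (0, -5.7) = (-31.60, -5.700). On A1, M sits at bearing 90° from U; a 112° counterclockwise sweep puts G at bearing 202°, so G = U + 5.7·(cos 202°, sin 202°) = (-36.88, -7.835). Tangency of A1 to GD means the radius UG is perpendicular to GD, so GD runs along (−sin 202°, cos 202°); with |GD| = 33.5, D = (-24.34, -38.90). Then |RD| = |D − R| = 45.88.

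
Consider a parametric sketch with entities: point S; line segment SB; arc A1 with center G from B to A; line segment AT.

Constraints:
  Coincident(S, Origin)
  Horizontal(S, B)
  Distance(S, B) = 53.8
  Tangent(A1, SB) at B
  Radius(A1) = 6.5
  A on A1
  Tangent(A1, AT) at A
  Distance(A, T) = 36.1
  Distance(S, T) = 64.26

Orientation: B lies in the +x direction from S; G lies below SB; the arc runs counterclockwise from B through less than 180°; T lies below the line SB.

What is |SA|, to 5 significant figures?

47.763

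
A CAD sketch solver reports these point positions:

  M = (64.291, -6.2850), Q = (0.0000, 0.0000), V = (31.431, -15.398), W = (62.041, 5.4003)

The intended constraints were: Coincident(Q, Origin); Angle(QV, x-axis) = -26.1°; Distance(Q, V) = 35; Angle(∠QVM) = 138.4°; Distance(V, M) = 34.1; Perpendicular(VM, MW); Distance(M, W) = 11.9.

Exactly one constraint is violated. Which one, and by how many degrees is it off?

Perpendicular(VM, MW) — off by 4.60°.

Q = (0.00, 0.00) ✓; QV at -26.10° ✓; |QV| = 35.00 ✓; ∠QVM = 138.4° ✓; |VM| = 34.10 ✓; ∠(VM, MW) = 85.40° ✗; |MW| = 11.90 ✓.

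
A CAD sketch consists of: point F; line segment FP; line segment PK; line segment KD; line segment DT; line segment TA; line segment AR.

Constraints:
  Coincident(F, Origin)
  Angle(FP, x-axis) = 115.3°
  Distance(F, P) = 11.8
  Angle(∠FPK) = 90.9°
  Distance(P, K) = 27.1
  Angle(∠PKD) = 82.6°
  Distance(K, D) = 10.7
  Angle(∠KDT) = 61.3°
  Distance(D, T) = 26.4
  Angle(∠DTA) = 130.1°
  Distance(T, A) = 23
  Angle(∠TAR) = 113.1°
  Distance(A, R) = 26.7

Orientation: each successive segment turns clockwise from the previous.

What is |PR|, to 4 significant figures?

48.05

F is at the origin; FP runs at 115.3° with length 11.8, so P = (-5.043, 10.67). ∠FPK = 90.9° gives PK at 26.20° from the x-axis; with |PK| = 27.1, K = (19.27, 22.63). ∠PKD = 82.6° gives KD at -71.20° from the x-axis; with |KD| = 10.7, D = (22.72, 12.50). ∠KDT = 61.3° gives DT at 170.1° from the x-axis; with |DT| = 26.4, T = (-3.286, 17.04). ∠DTA = 130.1° gives TA at 120.2° from the x-axis; with |TA| = 23.0, A = (-14.86, 36.92). ∠TAR = 113.1° gives AR at 53.30° from the x-axis; with |AR| = 26.7, R = (1.101, 58.33). Then |PR| = |R − P| = 48.05.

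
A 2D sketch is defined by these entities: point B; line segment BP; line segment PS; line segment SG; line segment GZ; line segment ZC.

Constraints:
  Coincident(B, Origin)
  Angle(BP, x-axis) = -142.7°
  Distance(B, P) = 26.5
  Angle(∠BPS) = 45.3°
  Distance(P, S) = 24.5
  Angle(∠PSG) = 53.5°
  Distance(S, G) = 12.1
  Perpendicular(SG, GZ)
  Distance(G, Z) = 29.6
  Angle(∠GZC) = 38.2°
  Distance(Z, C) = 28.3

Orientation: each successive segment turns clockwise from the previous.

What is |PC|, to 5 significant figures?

23.475

B is at the origin; BP runs at -142.7° with length 26.5, so P = (-21.080, -16.059). ∠BPS = 45.3° gives PS at 82.600° from the x-axis; with |PS| = 24.5, S = (-17.925, 8.2373). ∠PSG = 53.5° gives SG at -43.900° from the x-axis; with |SG| = 12.1, G = (-9.2059, -0.15291). SG ⟂ GZ, so GZ runs at -133.90°; with |GZ| = 29.6, Z = (-29.731, -21.481). ∠GZC = 38.2° gives ZC at 84.300° from the x-axis; with |ZC| = 28.3, C = (-26.920, 6.6788). Then |PC| = |C − P| = 23.475.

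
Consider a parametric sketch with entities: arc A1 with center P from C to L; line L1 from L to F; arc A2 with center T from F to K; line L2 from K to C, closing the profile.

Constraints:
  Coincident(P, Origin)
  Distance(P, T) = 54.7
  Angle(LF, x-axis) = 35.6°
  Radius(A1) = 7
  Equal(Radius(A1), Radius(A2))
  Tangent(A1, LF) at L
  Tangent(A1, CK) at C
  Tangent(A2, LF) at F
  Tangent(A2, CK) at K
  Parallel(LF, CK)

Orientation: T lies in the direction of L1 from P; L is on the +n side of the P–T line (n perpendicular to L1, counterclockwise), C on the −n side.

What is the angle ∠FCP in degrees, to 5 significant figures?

75.644°

The slot axis is L1's direction at 35.6°, so u = (cos 35.6°, sin 35.6°) = (0.81310, 0.58212) and n = (−sin 35.6°, cos 35.6°) = (-0.58212, 0.81310). P is at the origin and T lies 54.7 along u from P, so T = 54.7·u = (44.477, 31.842). Tangency of A1 to both parallel lines with radius 7.0 puts L and C at P ± 7.0·n: L = (-4.0749, 5.6917), C = (4.0749, -5.6917). Equal radii place F and K the same way about T: F = T + 7.0·n = (40.402, 37.534), K = T − 7.0·n = (48.551, 26.150). Then cos ∠FCP = CF·CP / (|CF||CP|), giving 75.644°.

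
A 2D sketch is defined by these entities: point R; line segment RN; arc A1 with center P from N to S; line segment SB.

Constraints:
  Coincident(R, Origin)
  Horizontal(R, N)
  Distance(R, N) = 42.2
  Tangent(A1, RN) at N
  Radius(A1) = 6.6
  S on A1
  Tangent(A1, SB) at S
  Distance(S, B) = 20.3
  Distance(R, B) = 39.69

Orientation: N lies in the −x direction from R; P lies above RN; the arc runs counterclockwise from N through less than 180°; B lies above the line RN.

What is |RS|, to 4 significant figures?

36.14

R is at the origin; RN is horizontal with |RN| = 42.2 and N on the −x side, so N = (-42.20, 0.000). The tangent condition forces PN to be normal to RN, so P = N + (0, 6.6) = (-42.20, 6.600). Since PS ⟂ SB (tangency), |PB| = √(6.6² + 20.3²) = 21.35 regardless of where S sits on A1. So B lies on both circle(R, 39.69) and circle(P, 21.35); the above-RN intersection is B = (-31.01, 24.78). S is the foot of the tangent from B: S = (-35.79, 5.046).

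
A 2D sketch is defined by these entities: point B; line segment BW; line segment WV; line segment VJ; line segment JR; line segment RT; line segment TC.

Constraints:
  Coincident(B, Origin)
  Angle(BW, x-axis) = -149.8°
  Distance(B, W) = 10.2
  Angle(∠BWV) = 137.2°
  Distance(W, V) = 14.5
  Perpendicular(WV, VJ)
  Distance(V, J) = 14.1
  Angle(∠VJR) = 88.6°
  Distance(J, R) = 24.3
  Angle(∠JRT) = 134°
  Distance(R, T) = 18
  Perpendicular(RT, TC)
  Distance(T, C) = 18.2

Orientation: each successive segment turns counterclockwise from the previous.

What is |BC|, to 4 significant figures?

19.02

B is at the origin; BW runs at -149.8° with length 10.2, so W = (-8.816, -5.131). ∠BWV = 137.2° gives WV at -107.0° from the x-axis; with |WV| = 14.5, V = (-13.05, -19.00). WV ⟂ VJ, so VJ runs at -17.00°; with |VJ| = 14.1, J = (0.4289, -23.12). ∠VJR = 88.6° gives JR at 74.40° from the x-axis; with |JR| = 24.3, R = (6.964, 0.2852). ∠JRT = 134.0° gives RT at 120.4° from the x-axis; with |RT| = 18.0, T = (-2.145, 15.81). RT ⟂ TC, so TC runs at -149.6°; with |TC| = 18.2, C = (-17.84, 6.601). Then |BC| = |C − B| = 19.02.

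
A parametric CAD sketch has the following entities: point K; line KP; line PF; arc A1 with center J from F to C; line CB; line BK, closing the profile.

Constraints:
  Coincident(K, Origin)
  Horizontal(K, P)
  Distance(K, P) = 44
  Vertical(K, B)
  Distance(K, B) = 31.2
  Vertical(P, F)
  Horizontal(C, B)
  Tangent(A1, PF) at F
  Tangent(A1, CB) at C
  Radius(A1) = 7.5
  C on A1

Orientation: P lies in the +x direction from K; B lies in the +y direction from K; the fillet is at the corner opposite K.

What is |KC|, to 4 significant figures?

48.02

K is at the origin; KP is horizontal with |KP| = 44.0 and P on the +x side, so P = (44.00, 0.000). K and B share the same x with |KB| = 31.2 and B on the +y side, so B = (0.000, 31.20). The virtual corner opposite K is at (44.00, 31.20). Since A1 is tangent to PF there, JF ⟂ PF and A1 meets CB tangentially, so JC is at right angles to CB, with radius 7.5, so the center J sits 7.5 in from both sides at J = (36.50, 23.70). That places the tangent points at F = (44.00, 23.70) on PF and C = (36.50, 31.20) on CB. Then |KC| = |C − K| = 48.02.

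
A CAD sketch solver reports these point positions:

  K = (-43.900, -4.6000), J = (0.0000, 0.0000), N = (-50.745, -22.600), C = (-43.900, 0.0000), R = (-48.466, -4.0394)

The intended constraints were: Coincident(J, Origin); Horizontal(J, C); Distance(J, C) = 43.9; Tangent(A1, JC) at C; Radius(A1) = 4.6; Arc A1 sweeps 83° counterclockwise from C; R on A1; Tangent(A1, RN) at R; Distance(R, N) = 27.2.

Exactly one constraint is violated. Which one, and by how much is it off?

Distance(R, N) = 27.2 — off by 8.50.

J = (0.00, 0.00) ✓; J.y = 0.00, C.y = 0.00 ✓; |JC| = 43.90 ✓; ∠(KC, CJ) = 90.00° ✓; |KC| = 4.600 ✓; bearing(K→R) − bearing(K→C) = 83.00° ✓; |KR| = 4.600 ✓; ∠(KR, RN) = 90.00° ✓; |RN| = 18.70 ✗.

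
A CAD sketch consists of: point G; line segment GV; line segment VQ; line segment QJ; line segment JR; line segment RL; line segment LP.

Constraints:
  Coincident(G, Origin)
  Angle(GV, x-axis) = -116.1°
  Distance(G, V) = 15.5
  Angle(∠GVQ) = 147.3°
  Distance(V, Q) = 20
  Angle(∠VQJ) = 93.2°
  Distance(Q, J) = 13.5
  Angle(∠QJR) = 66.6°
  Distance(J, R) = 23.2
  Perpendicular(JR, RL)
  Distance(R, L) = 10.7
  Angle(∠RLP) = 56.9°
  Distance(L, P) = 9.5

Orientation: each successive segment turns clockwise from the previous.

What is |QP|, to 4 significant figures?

12.04

G is at the origin; GV runs at -116.1° with length 15.5, so V = (-6.819, -13.92). ∠GVQ = 147.3° gives VQ at -148.8° from the x-axis; with |VQ| = 20.0, Q = (-23.93, -24.28). ∠VQJ = 93.2° gives QJ at 124.4° from the x-axis; with |QJ| = 13.5, J = (-31.55, -13.14). ∠QJR = 66.6° gives JR at 11.00° from the x-axis; with |JR| = 23.2, R = (-8.780, -8.714). JR is perpendicular to RL, so RL runs at -79.00°; with |RL| = 10.7, L = (-6.738, -19.22). ∠RLP = 56.9° gives LP at 157.9° from the x-axis; with |LP| = 9.5, P = (-15.54, -15.64). Then |QP| = |P − Q| = 12.04.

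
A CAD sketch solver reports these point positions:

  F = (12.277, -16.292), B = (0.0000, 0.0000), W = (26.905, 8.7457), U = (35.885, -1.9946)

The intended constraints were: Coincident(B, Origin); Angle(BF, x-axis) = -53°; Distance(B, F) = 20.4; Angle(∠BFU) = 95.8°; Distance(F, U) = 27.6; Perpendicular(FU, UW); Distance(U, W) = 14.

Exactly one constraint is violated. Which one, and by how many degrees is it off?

Perpendicular(FU, UW) — off by 8.70°.

B = (0.00, 0.00) ✓; BF at -53.00° ✓; |BF| = 20.40 ✓; ∠BFU = 95.80° ✓; |FU| = 27.60 ✓; ∠(FU, UW) = 98.70° ✗; |UW| = 14.00 ✓.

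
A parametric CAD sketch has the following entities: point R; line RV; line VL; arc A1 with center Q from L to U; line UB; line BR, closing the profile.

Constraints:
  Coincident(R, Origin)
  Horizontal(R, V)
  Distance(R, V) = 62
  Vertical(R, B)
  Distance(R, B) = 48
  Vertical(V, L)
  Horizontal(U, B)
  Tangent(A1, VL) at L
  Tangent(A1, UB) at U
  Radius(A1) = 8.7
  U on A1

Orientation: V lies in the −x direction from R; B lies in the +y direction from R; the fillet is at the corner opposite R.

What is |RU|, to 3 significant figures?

71.7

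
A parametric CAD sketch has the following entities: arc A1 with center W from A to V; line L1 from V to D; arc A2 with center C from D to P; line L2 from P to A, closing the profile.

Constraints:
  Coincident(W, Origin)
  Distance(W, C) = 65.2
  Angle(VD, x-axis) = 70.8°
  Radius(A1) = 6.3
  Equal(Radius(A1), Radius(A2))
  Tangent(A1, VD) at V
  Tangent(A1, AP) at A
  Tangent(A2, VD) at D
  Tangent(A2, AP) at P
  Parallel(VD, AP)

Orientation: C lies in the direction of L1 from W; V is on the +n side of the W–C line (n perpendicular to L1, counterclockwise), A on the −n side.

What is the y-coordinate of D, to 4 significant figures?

63.65

The slot axis is L1's direction at 70.8°, so u = (cos 70.8°, sin 70.8°) = (0.3289, 0.9444) and n = (−sin 70.8°, cos 70.8°) = (-0.9444, 0.3289). W is at the origin and C lies 65.2 along u from W, so C = 65.2·u = (21.44, 61.57). Tangency of A1 to both parallel lines with radius 6.3 puts V and A at W ± 6.3·n: V = (-5.950, 2.072), A = (5.950, -2.072). Equal radii place D and P the same way about C: D = C + 6.3·n = (15.49, 63.65), P = C − 6.3·n = (27.39, 59.50). So D.y = 63.65.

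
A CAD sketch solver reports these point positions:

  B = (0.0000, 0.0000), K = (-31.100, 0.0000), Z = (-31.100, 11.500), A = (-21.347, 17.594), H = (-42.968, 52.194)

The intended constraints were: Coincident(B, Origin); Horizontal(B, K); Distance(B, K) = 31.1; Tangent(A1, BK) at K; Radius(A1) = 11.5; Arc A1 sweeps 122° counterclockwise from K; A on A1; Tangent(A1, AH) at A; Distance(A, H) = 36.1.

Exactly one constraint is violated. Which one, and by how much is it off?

Distance(A, H) = 36.1 — off by 4.70.

B = (0.00, 0.00) ✓; B.y = 0.00, K.y = 0.00 ✓; |BK| = 31.10 ✓; ∠(ZK, KB) = 90.00° ✓; |ZK| = 11.50 ✓; bearing(Z→A) − bearing(Z→K) = 122.0° ✓; |ZA| = 11.50 ✓; ∠(ZA, AH) = 90.00° ✓; |AH| = 40.80 ✗.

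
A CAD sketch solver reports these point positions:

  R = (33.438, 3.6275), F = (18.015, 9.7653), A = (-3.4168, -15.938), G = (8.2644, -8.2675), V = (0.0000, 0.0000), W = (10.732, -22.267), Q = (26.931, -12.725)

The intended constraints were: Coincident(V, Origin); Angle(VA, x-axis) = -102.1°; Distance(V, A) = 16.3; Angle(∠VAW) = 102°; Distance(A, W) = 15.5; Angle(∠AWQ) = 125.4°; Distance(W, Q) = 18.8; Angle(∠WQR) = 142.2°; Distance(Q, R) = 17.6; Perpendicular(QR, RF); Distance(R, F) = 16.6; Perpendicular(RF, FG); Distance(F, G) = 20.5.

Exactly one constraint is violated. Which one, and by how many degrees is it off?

Perpendicular(RF, FG) — off by 6.70°.

V = (0.00, 0.00) ✓; VA at -102.1° ✓; |VA| = 16.30 ✓; ∠VAW = 102.0° ✓; |AW| = 15.50 ✓; ∠AWQ = 125.4° ✓; |WQ| = 18.80 ✓; ∠WQR = 142.2° ✓; |QR| = 17.60 ✓; ∠(QR, RF) = 90.00° ✓; |RF| = 16.60 ✓; ∠(RF, FG) = 83.30° ✗; |FG| = 20.50 ✓.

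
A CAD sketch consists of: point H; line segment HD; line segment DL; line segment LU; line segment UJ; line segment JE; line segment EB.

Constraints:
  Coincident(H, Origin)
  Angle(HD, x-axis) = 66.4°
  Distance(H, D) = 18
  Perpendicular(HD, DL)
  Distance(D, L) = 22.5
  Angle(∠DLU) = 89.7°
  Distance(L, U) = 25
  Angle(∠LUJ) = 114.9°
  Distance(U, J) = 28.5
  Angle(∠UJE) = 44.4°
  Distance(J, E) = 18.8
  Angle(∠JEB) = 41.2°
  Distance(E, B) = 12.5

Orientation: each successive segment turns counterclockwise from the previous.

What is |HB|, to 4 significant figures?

15.05

H is at the origin; HD runs at 66.4° with length 18.0, so D = (7.206, 16.49). HD ⟂ DL, so DL runs at 156.4°; with |DL| = 22.5, L = (-13.41, 25.50). ∠DLU = 89.7° gives LU at -113.3° from the x-axis; with |LU| = 25.0, U = (-23.30, 2.541). ∠LUJ = 114.9° gives UJ at -48.20° from the x-axis; with |UJ| = 28.5, J = (-4.304, -18.70). ∠UJE = 44.4° gives JE at 87.40° from the x-axis; with |JE| = 18.8, E = (-3.452, 0.07580). ∠JEB = 41.2° gives EB at -133.8° from the x-axis; with |EB| = 12.5, B = (-12.10, -8.946). Then |HB| = |B − H| = 15.05.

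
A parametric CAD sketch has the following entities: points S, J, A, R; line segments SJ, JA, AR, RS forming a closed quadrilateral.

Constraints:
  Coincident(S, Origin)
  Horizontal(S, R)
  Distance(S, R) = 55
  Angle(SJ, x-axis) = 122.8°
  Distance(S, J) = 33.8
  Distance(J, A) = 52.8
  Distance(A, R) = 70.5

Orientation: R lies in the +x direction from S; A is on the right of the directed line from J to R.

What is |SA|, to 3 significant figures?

26.5

Checks: SJ at 122.8° ✓; |JA| = 52.80 ✓; |AR| = 70.50 ✓.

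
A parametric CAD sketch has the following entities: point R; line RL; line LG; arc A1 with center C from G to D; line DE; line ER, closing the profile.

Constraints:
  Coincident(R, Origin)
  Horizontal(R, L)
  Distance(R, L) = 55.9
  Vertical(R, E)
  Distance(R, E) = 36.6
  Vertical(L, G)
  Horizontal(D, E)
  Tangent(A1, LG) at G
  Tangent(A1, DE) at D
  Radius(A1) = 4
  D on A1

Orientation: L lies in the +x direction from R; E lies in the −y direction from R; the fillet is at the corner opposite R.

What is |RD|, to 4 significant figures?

63.51

The virtual corner opposite R is at (55.90, -36.60). A1 meets LG tangentially, so CG is at right angles to LG and the tangent condition forces CD to be normal to DE, with radius 4.0, so the center C sits 4.0 in from both sides at C = (51.90, -32.60). That places the tangent points at G = (55.90, -32.60) on LG and D = (51.90, -36.60) on DE. Then |RD| = |D − R| = 63.51.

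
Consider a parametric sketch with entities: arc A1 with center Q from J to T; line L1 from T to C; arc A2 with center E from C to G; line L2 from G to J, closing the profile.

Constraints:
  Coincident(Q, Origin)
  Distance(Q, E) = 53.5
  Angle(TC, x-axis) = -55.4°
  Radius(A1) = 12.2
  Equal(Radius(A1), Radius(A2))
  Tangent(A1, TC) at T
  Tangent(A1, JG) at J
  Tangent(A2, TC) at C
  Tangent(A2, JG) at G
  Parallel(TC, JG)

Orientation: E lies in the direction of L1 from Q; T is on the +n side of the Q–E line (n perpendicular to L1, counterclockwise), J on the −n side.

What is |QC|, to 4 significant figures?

54.87

The slot axis is L1's direction at -55.4°, so u = (cos -55.4°, sin -55.4°) = (0.5678, -0.8231) and n = (−sin -55.4°, cos -55.4°) = (0.8231, 0.5678). Q is at the origin and E lies 53.5 along u from Q, so E = 53.5·u = (30.38, -44.04). Tangency of A1 to both parallel lines with radius 12.2 puts T and J at Q ± 12.2·n: T = (10.04, 6.928), J = (-10.04, -6.928). Equal radii place C and G the same way about E: C = E + 12.2·n = (40.42, -37.11), G = E − 12.2·n = (20.34, -50.97). Then |QC| = |C − Q| = 54.87.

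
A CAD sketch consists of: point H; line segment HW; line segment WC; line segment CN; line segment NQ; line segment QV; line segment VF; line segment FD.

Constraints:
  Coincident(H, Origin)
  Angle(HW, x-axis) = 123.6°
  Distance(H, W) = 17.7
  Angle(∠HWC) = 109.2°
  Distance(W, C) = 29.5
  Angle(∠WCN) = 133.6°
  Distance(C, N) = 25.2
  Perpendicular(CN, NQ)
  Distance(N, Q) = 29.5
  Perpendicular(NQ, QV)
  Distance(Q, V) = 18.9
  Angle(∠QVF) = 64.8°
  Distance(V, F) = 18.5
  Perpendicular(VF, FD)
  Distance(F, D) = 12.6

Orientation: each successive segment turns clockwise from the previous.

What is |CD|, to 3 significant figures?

31.3

H is at the origin; HW runs at 123.6° with length 17.7, so W = (-9.80, 14.7). ∠HWC = 109.2° gives WC at 52.8° from the x-axis; with |WC| = 29.5, C = (8.04, 38.2). ∠WCN = 133.6° gives CN at 6.40° from the x-axis; with |CN| = 25.2, N = (33.1, 41.0). CN ⟂ NQ, so NQ runs at -83.6°; with |NQ| = 29.5, Q = (36.4, 11.7). NQ ⟂ QV, so QV runs at -174°; with |QV| = 18.9, V = (17.6, 9.63). ∠QVF = 64.8° gives VF at 71.2° from the x-axis; with |VF| = 18.5, F = (23.6, 27.1). The perpendicularity gives FD at right angles to VF, so FD runs at -18.8°; with |FD| = 12.6, D = (35.5, 23.1). Then |CD| = |D − C| = 31.3.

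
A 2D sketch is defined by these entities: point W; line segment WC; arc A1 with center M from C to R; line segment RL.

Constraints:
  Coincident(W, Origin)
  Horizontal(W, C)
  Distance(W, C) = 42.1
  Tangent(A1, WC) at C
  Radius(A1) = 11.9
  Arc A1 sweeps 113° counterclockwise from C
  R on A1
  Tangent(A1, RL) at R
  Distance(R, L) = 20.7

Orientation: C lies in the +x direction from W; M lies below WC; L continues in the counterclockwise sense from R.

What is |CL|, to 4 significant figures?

35.72

On A1, C sits at bearing 90° from M; a 113° counterclockwise sweep puts R at bearing 203°, so R = M + 11.9·(cos 203°, sin 203°) = (31.15, -16.55). Tangency of A1 to RL means the radius MR is perpendicular to RL, so RL runs along (−sin 203°, cos 203°); with |RL| = 20.7, L = (39.23, -35.60). Then |CL| = |L − C| = 35.72.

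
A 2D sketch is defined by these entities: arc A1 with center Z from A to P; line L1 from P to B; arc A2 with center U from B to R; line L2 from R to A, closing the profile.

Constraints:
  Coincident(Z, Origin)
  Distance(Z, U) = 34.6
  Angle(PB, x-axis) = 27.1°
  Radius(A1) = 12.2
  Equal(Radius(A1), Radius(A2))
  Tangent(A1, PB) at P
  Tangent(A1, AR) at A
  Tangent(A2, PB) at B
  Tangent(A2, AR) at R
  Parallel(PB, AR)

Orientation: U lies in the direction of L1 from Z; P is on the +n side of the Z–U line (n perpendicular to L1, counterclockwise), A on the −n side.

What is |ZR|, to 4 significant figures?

36.69

The slot axis is L1's direction at 27.1°, so u = (cos 27.1°, sin 27.1°) = (0.8902, 0.4555) and n = (−sin 27.1°, cos 27.1°) = (-0.4555, 0.8902). Z is at the origin and U lies 34.6 along u from Z, so U = 34.6·u = (30.80, 15.76). Tangency of A1 to both parallel lines with radius 12.2 puts P and A at Z ± 12.2·n: P = (-5.558, 10.86), A = (5.558, -10.86). Equal radii place B and R the same way about U: B = U + 12.2·n = (25.24, 26.62), R = U − 12.2·n = (36.36, 4.901). Then |ZR| = |R − Z| = 36.69.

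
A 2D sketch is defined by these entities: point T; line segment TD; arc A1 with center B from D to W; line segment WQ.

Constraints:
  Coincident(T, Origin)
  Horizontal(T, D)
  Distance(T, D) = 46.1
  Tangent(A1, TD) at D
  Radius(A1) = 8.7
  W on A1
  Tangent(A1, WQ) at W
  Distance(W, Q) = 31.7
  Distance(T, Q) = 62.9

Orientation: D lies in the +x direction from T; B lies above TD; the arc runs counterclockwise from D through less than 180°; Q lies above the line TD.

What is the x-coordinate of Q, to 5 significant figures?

47.220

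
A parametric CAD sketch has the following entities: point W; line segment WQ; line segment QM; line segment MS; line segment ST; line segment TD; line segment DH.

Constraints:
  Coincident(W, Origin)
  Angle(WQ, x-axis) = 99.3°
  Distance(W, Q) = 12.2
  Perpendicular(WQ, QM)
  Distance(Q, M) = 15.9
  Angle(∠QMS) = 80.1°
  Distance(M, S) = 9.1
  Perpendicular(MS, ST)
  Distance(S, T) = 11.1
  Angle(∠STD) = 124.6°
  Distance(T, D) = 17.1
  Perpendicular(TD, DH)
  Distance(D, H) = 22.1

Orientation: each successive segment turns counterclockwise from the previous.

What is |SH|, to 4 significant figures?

26.75

W is at the origin; WQ runs at 99.3° with length 12.2, so Q = (-1.972, 12.04). WQ is perpendicular to QM, so QM runs at -170.7°; with |QM| = 15.9, M = (-17.66, 9.470). ∠QMS = 80.1° gives MS at -70.80° from the x-axis; with |MS| = 9.1, S = (-14.67, 0.8763). MS ⟂ ST, so ST runs at 19.20°; with |ST| = 11.1, T = (-4.187, 4.527). ∠STD = 124.6° gives TD at 74.60° from the x-axis; with |TD| = 17.1, D = (0.3537, 21.01). TD is perpendicular to DH, so DH runs at 164.6°; with |DH| = 22.1, H = (-20.95, 26.88). Then |SH| = |H − S| = 26.75.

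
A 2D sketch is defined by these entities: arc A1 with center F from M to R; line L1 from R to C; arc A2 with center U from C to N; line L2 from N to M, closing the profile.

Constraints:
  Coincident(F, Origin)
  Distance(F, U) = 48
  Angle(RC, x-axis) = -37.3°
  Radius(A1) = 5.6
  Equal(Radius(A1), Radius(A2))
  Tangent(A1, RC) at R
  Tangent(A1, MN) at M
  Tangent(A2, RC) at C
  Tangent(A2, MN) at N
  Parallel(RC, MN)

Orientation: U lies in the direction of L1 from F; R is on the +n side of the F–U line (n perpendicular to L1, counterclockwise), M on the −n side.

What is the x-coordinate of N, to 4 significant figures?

34.79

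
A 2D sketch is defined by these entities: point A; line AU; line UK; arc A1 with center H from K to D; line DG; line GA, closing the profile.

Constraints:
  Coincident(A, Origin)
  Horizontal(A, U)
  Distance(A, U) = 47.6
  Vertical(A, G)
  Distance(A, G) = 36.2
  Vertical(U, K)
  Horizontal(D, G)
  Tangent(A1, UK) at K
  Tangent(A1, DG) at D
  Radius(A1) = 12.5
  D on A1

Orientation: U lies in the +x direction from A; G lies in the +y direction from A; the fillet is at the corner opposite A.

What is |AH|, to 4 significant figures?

42.35

AG is vertical with |AG| = 36.2 and G on the +y side, so G = (0.000, 36.20). The virtual corner opposite A is at (47.60, 36.20). Tangency of A1 to UK means the radius HK is perpendicular to UK and since A1 is tangent to DG there, HD ⟂ DG, with radius 12.5, so the center H sits 12.5 in from both sides at H = (35.10, 23.70). Then |AH| = |H − A| = 42.35.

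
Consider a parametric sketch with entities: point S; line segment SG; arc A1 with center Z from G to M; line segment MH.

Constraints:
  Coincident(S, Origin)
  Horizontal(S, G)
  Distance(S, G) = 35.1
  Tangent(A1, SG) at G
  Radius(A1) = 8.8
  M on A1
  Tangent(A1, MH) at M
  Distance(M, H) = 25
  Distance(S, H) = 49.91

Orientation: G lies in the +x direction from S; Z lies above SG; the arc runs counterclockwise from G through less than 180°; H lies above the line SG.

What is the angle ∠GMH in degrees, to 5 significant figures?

125.50°

S is at the origin; S and G share the same y with |SG| = 35.1 and G on the +x side, so G = (35.100, 0.0000). A1 meets SG tangentially, so ZG is at right angles to SG, so Z = G + (0, 8.8) = (35.100, 8.8000). Since ZM ⟂ MH (tangency), |ZH| = √(8.8² + 25.0²) = 26.504 regardless of where M sits on A1. So H lies on both circle(S, 49.91) and circle(Z, 26.504); the above-SG intersection is H = (35.280, 35.303). M is the foot of the tangent from H: M = (43.420, 11.665).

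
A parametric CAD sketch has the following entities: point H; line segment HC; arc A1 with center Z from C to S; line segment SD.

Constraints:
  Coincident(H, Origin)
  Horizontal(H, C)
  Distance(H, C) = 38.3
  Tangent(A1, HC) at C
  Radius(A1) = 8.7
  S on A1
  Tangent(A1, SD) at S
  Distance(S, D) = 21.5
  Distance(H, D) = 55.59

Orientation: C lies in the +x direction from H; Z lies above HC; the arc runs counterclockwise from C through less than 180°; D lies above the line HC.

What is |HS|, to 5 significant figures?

47.829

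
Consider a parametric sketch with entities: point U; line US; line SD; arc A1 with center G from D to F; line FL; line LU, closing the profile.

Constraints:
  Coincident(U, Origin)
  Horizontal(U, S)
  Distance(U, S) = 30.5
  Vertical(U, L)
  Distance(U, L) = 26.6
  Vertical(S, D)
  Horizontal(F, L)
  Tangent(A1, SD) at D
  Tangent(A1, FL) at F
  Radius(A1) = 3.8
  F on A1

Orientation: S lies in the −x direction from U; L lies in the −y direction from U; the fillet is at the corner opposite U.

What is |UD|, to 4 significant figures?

38.08

U is at the origin; US is horizontal with |US| = 30.5 and S on the −x side, so S = (-30.50, 0.000). U and L share the same x with |UL| = 26.6 and L on the −y side, so L = (0.000, -26.60). The virtual corner opposite U is at (-30.50, -26.60). A1 meets SD tangentially, so GD is at right angles to SD and tangency of A1 to FL means the radius GF is perpendicular to FL, with radius 3.8, so the center G sits 3.8 in from both sides at G = (-26.70, -22.80). That places the tangent points at D = (-30.50, -22.80) on SD and F = (-26.70, -26.60) on FL. Then |UD| = |D − U| = 38.08.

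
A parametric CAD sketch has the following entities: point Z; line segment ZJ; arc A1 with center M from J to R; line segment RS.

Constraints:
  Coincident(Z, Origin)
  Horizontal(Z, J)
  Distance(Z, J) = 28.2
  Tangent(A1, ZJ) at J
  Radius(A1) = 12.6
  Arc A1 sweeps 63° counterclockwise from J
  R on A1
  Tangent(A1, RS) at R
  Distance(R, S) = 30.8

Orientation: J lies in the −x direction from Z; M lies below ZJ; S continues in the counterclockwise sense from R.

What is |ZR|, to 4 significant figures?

40.02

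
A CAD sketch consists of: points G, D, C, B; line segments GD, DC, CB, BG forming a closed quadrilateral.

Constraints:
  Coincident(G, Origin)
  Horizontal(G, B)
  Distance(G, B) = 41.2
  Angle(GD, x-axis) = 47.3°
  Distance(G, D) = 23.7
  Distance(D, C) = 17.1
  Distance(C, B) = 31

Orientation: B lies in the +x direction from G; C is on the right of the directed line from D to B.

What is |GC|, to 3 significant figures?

10.3

Checks: G = (0.00, 0.00) ✓; |DC| = 17.10 ✓; |CB| = 31.00 ✓.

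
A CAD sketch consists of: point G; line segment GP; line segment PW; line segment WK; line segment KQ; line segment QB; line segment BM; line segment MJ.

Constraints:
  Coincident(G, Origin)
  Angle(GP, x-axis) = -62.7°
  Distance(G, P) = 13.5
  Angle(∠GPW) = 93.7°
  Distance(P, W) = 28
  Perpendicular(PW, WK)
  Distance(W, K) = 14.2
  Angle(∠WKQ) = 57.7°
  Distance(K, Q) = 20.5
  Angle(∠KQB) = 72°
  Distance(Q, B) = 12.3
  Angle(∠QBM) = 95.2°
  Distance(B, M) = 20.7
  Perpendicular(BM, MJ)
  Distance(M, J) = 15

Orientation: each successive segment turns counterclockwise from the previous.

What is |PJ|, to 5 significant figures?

31.747

∠QBM = 95.2° gives BM at 68.700° from the x-axis; with |BM| = 20.7, M = (34.009, 11.126). BM ⟂ MJ, so MJ runs at 158.70°; with |MJ| = 15.0, J = (20.033, 16.574). Then |PJ| = |J − P| = 31.747.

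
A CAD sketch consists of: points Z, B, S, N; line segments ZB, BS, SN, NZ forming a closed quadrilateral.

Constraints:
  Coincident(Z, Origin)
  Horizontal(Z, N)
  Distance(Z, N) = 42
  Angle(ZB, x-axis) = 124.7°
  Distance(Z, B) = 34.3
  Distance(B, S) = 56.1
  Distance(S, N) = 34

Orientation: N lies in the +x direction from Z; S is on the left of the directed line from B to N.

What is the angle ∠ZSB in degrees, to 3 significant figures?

37.3°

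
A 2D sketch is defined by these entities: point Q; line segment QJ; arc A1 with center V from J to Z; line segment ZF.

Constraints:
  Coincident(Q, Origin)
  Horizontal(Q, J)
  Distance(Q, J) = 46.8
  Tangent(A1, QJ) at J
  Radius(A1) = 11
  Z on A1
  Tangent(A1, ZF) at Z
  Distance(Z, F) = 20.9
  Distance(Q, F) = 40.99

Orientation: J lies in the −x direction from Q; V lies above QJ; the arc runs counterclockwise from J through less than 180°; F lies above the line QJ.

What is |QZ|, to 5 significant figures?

37.107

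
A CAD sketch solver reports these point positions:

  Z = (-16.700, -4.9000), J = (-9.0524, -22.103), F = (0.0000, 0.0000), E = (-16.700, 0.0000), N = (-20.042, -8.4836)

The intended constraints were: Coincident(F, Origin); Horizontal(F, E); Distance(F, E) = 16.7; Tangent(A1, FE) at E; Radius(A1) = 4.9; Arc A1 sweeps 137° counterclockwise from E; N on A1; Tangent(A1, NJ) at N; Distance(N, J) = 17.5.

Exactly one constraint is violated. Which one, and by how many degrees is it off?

Tangent(A1, NJ) at N — off by 8.10°.

F = (0.00, 0.00) ✓; F.y = 0.00, E.y = 0.00 ✓; |FE| = 16.70 ✓; ∠(ZE, EF) = 90.00° ✓; |ZE| = 4.900 ✓; bearing(Z→N) − bearing(Z→E) = 137.0° ✓; |ZN| = 4.900 ✓; ∠(ZN, NJ) = 98.10° ✗; |NJ| = 17.50 ✓.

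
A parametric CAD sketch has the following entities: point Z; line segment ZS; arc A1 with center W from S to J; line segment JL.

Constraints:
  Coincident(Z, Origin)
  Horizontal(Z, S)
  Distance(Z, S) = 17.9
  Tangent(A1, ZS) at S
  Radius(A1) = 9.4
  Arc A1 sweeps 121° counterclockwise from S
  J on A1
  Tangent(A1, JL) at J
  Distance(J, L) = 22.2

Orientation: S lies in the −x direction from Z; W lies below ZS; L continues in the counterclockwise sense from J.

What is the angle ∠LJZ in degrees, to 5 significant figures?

87.751°

Z is at the origin; ZS is horizontal with |ZS| = 17.9 and S on the −x side, so S = (-17.900, 0.0000). The tangent condition forces WS to be normal to ZS, so W = S + (0, -9.4) = (-17.900, -9.4000). On A1, S sits at bearing 90° from W; a 121° counterclockwise sweep puts J at bearing 211°, so J = W + 9.4·(cos 211°, sin 211°) = (-25.957, -14.241). The tangent condition forces WJ to be normal to JL, so JL runs along (−sin 211°, cos 211°); with |JL| = 22.2, L = (-14.524, -33.270). Then cos ∠LJZ = JL·JZ / (|JL||JZ|), giving 87.751°.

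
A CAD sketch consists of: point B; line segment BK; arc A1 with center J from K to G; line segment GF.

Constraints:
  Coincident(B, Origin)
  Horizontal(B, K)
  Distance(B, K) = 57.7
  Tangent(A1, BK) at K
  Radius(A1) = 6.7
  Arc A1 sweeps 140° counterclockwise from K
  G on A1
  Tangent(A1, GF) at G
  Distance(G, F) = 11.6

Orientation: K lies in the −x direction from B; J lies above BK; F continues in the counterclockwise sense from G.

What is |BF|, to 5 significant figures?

65.198

B is at the origin; BK is horizontal with |BK| = 57.7 and K on the −x side, so K = (-57.700, 0.0000). Tangency of A1 to BK means the radius JK is perpendicular to BK, so J = K + (0, 6.7) = (-57.700, 6.7000). On A1, K sits at bearing -90° from J; a 140° counterclockwise sweep puts G at bearing 50°, so G = J + 6.7·(cos 50°, sin 50°) = (-53.393, 11.832). A1 meets GF tangentially, so JG is at right angles to GF, so GF runs along (−sin 50°, cos 50°); with |GF| = 11.6, F = (-62.279, 19.289). Then |BF| = |F − B| = 65.198.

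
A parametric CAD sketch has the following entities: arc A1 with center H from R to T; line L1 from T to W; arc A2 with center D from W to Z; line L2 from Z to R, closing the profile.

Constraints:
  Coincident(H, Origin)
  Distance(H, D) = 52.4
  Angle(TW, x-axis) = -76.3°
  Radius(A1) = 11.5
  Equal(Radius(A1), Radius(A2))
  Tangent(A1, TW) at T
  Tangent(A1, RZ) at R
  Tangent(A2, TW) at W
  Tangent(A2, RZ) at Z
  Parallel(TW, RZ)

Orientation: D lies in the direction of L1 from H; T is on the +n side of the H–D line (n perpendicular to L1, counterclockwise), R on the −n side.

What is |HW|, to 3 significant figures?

53.6

The slot axis is L1's direction at -76.3°, so u = (cos -76.3°, sin -76.3°) = (0.237, -0.972) and n = (−sin -76.3°, cos -76.3°) = (0.972, 0.237). H is at the origin and D lies 52.4 along u from H, so D = 52.4·u = (12.4, -50.9). Tangency of A1 to both parallel lines with radius 11.5 puts T and R at H ± 11.5·n: T = (11.2, 2.72), R = (-11.2, -2.72). Equal radii place W and Z the same way about D: W = D + 11.5·n = (23.6, -48.2), Z = D − 11.5·n = (1.24, -53.6). Then |HW| = |W − H| = 53.6.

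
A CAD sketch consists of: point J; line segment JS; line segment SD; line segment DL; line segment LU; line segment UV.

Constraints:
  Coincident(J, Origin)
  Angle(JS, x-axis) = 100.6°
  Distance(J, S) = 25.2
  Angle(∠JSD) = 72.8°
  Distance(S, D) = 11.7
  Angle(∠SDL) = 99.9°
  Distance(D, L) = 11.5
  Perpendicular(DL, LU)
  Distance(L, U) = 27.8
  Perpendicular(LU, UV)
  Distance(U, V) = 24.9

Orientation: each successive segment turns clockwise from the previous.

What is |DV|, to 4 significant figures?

30.86

J is at the origin; JS runs at 100.6° with length 25.2, so S = (-4.636, 24.77). ∠JSD = 72.8° gives SD at -6.600° from the x-axis; with |SD| = 11.7, D = (6.987, 23.43). ∠SDL = 99.9° gives DL at -86.70° from the x-axis; with |DL| = 11.5, L = (7.649, 11.94). The perpendicularity gives LU at right angles to DL, so LU runs at -176.7°; with |LU| = 27.8, U = (-20.11, 10.34). The perpendicularity gives UV at right angles to LU, so UV runs at 93.30°; with |UV| = 24.9, V = (-21.54, 35.20). Then |DV| = |V − D| = 30.86.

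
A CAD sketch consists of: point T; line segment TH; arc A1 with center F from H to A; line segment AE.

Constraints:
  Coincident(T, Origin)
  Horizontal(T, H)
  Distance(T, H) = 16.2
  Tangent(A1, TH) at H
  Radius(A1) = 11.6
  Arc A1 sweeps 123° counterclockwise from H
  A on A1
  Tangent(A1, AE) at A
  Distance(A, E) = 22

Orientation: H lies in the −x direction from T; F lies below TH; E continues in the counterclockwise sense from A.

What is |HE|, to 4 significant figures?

36.44

T is at the origin; TH is horizontal with |TH| = 16.2 and H on the −x side, so H = (-16.20, 0.000). The tangent condition forces FH to be normal to TH, so F = H + (0, -11.6) = (-16.20, -11.60). On A1, H sits at bearing 90° from F; a 123° counterclockwise sweep puts A at bearing 213°, so A = F + 11.6·(cos 213°, sin 213°) = (-25.93, -17.92). The tangent condition forces FA to be normal to AE, so AE runs along (−sin 213°, cos 213°); with |AE| = 22.0, E = (-13.95, -36.37). Then |HE| = |E − H| = 36.44.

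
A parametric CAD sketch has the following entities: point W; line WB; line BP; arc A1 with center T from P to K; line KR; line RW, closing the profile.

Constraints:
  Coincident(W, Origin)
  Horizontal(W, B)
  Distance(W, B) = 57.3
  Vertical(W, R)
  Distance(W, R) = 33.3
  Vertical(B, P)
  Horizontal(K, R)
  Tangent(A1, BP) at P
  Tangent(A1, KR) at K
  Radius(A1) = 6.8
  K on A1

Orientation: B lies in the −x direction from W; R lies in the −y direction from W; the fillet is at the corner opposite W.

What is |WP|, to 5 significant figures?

63.131

W is at the origin; W and B share the same y with |WB| = 57.3 and B on the −x side, so B = (-57.300, 0.0000). W and R share the same x with |WR| = 33.3 and R on the −y side, so R = (0.0000, -33.300). The virtual corner opposite W is at (-57.300, -33.300). A1 meets BP tangentially, so TP is at right angles to BP and the tangent condition forces TK to be normal to KR, with radius 6.8, so the center T sits 6.8 in from both sides at T = (-50.500, -26.500). That places the tangent points at P = (-57.300, -26.500) on BP and K = (-50.500, -33.300) on KR. Then |WP| = |P − W| = 63.131.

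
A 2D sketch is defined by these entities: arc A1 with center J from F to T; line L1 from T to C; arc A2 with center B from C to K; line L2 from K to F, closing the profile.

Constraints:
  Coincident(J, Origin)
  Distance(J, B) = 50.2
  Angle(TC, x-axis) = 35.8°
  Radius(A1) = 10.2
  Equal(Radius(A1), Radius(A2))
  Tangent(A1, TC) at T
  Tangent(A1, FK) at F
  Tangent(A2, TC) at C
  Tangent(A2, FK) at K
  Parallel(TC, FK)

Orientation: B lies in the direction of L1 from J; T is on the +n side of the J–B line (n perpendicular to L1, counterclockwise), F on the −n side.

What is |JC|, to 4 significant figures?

51.23

The slot axis is L1's direction at 35.8°, so u = (cos 35.8°, sin 35.8°) = (0.8111, 0.5850) and n = (−sin 35.8°, cos 35.8°) = (-0.5850, 0.8111). J is at the origin and B lies 50.2 along u from J, so B = 50.2·u = (40.72, 29.36). Tangency of A1 to both parallel lines with radius 10.2 puts T and F at J ± 10.2·n: T = (-5.967, 8.273), F = (5.967, -8.273). Equal radii place C and K the same way about B: C = B + 10.2·n = (34.75, 37.64), K = B − 10.2·n = (46.68, 21.09). Then |JC| = |C − J| = 51.23.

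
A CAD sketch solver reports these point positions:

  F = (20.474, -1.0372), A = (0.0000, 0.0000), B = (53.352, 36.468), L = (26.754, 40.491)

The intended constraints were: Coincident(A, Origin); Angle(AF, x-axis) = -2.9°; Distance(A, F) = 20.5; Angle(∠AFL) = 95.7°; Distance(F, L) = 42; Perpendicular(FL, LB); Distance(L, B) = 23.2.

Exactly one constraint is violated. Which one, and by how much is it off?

Distance(L, B) = 23.2 — off by 3.70.

A = (0.00, 0.00) ✓; AF at -2.900° ✓; |AF| = 20.50 ✓; ∠AFL = 95.70° ✓; |FL| = 42.00 ✓; ∠(FL, LB) = 90.00° ✓; |LB| = 26.90 ✗.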